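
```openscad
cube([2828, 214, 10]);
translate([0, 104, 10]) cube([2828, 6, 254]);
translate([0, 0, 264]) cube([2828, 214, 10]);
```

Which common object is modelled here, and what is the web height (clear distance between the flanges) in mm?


An I-beam. The web height is 254 mm.

Two wide flanges with a thin centred web — an I-beam. Overall 274 mm minus two 10 mm flanges gives a web of 274 − 2·10 = 254 mm.


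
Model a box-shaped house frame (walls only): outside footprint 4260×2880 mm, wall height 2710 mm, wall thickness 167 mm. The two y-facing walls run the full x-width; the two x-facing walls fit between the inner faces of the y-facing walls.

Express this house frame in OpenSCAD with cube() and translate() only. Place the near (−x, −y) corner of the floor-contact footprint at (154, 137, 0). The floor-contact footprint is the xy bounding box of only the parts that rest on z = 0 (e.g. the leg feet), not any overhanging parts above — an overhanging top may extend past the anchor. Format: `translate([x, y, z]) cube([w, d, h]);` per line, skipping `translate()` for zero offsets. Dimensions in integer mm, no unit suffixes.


translate([154, 137, 0]) cube([4260, 167, 2710]);
translate([154, 2850, 0]) cube([4260, 167, 2710]);
translate([154, 304, 0]) cube([167, 2546, 2710]);
translate([4247, 304, 0]) cube([167, 2546, 2710]);


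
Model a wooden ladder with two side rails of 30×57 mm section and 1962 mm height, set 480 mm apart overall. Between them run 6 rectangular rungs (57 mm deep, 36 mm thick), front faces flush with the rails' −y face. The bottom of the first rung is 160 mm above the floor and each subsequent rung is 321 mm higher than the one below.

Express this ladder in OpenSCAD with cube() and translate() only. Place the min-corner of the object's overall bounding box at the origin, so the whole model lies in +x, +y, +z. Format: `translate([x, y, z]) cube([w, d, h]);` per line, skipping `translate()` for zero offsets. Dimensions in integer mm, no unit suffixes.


// rung span = 480 - 2*30 = 420
// rung[k] z = 160 + k*321
cube([30, 57, 1962]);
translate([450, 0, 0]) cube([30, 57, 1962]);
translate([30, 0, 160]) cube([420, 57, 36]);
translate([30, 0, 481]) cube([420, 57, 36]);
translate([30, 0, 802]) cube([420, 57, 36]);
translate([30, 0, 1123]) cube([420, 57, 36]);
translate([30, 0, 1444]) cube([420, 57, 36]);
translate([30, 0, 1765]) cube([420, 57, 36]);


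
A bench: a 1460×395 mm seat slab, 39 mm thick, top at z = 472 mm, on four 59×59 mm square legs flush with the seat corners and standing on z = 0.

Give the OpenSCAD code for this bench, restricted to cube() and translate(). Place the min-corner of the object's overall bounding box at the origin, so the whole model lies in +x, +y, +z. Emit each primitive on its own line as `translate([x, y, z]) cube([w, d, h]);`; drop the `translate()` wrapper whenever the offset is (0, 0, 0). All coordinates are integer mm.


translate([0, 0, 433]) cube([1460, 395, 39]);
cube([59, 59, 433]);
translate([0, 336, 0]) cube([59, 59, 433]);
translate([1401, 0, 0]) cube([59, 59, 433]);
translate([1401, 336, 0]) cube([59, 59, 433]);


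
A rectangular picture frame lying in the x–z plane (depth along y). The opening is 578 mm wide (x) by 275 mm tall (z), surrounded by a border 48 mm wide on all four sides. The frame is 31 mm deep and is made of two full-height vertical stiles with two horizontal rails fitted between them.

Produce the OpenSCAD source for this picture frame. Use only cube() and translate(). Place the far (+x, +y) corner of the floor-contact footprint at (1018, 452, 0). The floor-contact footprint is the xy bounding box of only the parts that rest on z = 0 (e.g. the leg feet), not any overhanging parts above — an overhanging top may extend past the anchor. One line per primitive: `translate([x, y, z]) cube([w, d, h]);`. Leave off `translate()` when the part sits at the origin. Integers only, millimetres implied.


translate([344, 421, 0]) cube([48, 31, 371]);
translate([970, 421, 0]) cube([48, 31, 371]);
translate([392, 421, 0]) cube([578, 31, 48]);
translate([392, 421, 323]) cube([578, 31, 48]);


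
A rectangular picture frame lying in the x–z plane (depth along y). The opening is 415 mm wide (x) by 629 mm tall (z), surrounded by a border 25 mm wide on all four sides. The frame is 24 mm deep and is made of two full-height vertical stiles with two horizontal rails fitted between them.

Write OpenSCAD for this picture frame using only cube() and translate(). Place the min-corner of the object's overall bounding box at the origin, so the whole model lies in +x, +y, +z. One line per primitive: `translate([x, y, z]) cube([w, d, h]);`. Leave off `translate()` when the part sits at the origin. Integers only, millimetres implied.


cube([25, 24, 679]);
translate([440, 0, 0]) cube([25, 24, 679]);
translate([25, 0, 0]) cube([415, 24, 25]);
translate([25, 0, 654]) cube([415, 24, 25]);


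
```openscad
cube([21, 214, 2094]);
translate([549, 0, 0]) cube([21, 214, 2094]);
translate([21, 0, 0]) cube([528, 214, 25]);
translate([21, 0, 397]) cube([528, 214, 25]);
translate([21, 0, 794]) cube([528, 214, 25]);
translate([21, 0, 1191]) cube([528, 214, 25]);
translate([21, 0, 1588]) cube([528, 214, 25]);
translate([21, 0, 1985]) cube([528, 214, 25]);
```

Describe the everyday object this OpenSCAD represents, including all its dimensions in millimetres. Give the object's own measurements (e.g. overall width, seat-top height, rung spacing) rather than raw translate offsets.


An open bookshelf. Two side panels, each 21 mm thick, 214 mm deep and 2094 mm tall, stand 570 mm apart (outside-to-outside). Between them sit 6 shelves, each 25 mm thick and 214 mm deep, spanning the full gap between the sides. The bottom shelf rests on the floor (its underside at z = 0) and the clear gap between one shelf's top and the next shelf's underside is 372 mm.


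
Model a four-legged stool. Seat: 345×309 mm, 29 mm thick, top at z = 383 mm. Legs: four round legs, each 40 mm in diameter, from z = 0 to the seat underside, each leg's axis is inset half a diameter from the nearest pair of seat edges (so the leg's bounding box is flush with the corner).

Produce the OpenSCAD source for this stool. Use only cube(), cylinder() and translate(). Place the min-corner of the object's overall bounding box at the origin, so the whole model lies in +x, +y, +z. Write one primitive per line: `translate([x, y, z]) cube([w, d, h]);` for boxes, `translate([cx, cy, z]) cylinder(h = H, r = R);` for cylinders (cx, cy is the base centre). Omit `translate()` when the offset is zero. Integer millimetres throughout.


translate([0, 0, 354]) cube([345, 309, 29]);
translate([20, 20, 0]) cylinder(h = 354, r = 20);
translate([325, 20, 0]) cylinder(h = 354, r = 20);
translate([20, 289, 0]) cylinder(h = 354, r = 20);
translate([325, 289, 0]) cylinder(h = 354, r = 20);


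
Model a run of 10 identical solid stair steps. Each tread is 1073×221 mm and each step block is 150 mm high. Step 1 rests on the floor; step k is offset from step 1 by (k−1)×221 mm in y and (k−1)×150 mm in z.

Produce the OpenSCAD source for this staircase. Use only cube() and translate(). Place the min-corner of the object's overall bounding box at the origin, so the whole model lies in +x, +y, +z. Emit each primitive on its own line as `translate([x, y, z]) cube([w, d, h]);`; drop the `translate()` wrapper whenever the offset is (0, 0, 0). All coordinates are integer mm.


cube([1073, 221, 150]);
translate([0, 221, 150]) cube([1073, 221, 150]);
translate([0, 442, 300]) cube([1073, 221, 150]);
translate([0, 663, 450]) cube([1073, 221, 150]);
translate([0, 884, 600]) cube([1073, 221, 150]);
translate([0, 1105, 750]) cube([1073, 221, 150]);
translate([0, 1326, 900]) cube([1073, 221, 150]);
translate([0, 1547, 1050]) cube([1073, 221, 150]);
translate([0, 1768, 1200]) cube([1073, 221, 150]);
translate([0, 1989, 1350]) cube([1073, 221, 150]);


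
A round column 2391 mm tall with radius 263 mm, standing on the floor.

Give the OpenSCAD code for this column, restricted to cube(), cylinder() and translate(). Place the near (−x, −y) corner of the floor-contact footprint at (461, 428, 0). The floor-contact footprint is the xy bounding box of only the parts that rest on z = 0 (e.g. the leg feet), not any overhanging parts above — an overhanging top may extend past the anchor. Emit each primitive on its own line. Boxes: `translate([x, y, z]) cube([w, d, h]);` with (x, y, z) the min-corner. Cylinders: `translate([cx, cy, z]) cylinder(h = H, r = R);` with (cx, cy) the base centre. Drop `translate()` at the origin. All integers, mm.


translate([724, 691, 0]) cylinder(h = 2391, r = 263);


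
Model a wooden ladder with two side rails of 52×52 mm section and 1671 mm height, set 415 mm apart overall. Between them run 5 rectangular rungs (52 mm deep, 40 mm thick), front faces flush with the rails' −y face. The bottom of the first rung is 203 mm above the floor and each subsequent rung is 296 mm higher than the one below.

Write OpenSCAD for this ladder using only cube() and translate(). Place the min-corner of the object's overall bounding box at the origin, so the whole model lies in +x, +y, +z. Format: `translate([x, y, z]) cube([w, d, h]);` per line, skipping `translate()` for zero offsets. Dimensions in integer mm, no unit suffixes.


// rung span = 415 - 2*52 = 311
// rung[k] z = 203 + k*296
cube([52, 52, 1671]);
translate([363, 0, 0]) cube([52, 52, 1671]);
translate([52, 0, 203]) cube([311, 52, 40]);
translate([52, 0, 499]) cube([311, 52, 40]);
translate([52, 0, 795]) cube([311, 52, 40]);
translate([52, 0, 1091]) cube([311, 52, 40]);
translate([52, 0, 1387]) cube([311, 52, 40]);


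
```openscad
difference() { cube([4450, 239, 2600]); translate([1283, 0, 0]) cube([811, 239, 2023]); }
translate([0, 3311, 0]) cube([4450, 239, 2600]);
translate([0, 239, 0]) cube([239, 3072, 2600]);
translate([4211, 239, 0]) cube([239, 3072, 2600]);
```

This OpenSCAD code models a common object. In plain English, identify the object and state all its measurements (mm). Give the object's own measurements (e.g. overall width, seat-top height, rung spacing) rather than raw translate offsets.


A single room: four walls, each 2600 mm tall and 239 mm thick, enclosing an outside footprint 4450×3550 mm (x × y), no floor or roof. The front and back walls (−y and +y sides) run the full x-width; the side walls fit between their inner faces. A door opening 811 mm wide and 2023 mm tall is cut through the front wall from the floor up, its −x edge 1283 mm from the wall's −x end.


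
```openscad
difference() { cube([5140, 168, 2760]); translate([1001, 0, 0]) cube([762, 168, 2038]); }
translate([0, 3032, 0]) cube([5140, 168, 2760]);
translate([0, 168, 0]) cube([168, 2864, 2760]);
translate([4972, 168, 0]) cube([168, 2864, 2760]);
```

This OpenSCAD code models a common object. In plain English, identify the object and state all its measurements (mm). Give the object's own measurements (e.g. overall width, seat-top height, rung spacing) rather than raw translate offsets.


A single room: four walls, each 2760 mm tall and 168 mm thick, enclosing an outside footprint 5140×3200 mm (x × y), no floor or roof. The front and back walls (−y and +y sides) run the full x-width; the side walls fit between their inner faces. A door opening 762 mm wide and 2038 mm tall is cut through the front wall from the floor up, its −x edge 1001 mm from the wall's −x end.


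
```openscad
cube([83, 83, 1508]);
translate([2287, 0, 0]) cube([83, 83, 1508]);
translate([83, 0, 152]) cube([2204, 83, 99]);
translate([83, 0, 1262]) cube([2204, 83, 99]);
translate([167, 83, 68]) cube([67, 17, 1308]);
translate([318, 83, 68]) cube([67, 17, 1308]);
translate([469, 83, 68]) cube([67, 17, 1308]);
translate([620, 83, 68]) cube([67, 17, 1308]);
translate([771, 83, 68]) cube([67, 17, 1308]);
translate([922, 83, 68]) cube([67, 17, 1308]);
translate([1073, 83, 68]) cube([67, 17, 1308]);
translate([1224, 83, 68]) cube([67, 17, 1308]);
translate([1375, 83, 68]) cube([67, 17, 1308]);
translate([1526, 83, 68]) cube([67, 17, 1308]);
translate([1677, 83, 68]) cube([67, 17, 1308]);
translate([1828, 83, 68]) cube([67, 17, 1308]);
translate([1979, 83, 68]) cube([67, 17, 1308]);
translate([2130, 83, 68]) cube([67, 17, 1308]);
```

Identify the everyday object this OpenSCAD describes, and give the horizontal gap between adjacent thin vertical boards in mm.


A fence section. The picket gap is 84 mm.

Two posts, two rails, 14 pickets — a fence section. Span 2204 mm holds 14 pickets of 67 mm with 15 equal gaps: ⌊(2204 − 14·67) / 15⌋ = 84 mm.


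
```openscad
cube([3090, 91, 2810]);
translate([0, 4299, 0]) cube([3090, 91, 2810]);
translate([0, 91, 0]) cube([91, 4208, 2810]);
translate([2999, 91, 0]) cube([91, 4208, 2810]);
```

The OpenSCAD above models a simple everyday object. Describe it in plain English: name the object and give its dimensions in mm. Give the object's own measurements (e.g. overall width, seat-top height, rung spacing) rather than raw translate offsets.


The wall frame of a small rectangular building: four walls, each 2810 mm tall and 91 mm thick, enclosing a footprint 3090 mm (x) by 4390 mm (y) outside-to-outside, with no floor or roof. The front and back walls (the −y and +y sides) span the full width; the two side walls fit between them.


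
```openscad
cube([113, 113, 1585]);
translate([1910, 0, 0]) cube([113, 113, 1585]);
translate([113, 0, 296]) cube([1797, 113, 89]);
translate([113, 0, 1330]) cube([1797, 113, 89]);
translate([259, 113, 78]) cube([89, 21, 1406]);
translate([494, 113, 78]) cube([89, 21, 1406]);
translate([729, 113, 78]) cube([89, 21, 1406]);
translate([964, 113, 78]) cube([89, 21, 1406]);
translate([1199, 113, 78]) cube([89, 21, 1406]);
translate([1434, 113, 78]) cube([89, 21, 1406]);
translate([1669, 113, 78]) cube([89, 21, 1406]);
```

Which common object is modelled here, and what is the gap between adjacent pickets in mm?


A fence section. The picket gap is 146 mm.

Two posts, two rails, 7 pickets — a fence section. Span 1797 mm holds 7 pickets of 89 mm with 8 equal gaps: ⌊(1797 − 7·89) / 8⌋ = 146 mm.


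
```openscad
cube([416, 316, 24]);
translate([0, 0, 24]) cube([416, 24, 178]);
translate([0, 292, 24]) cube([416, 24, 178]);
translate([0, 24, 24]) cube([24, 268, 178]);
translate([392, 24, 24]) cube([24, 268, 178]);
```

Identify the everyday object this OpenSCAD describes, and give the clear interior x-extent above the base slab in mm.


An open box. The internal width is 368 mm.

A 416×316 base slab with four walls standing on it — an open box. The base is 416 mm wide and the walls are 24 mm thick, so the internal width is 416 − 2 × 24 = 368 mm.


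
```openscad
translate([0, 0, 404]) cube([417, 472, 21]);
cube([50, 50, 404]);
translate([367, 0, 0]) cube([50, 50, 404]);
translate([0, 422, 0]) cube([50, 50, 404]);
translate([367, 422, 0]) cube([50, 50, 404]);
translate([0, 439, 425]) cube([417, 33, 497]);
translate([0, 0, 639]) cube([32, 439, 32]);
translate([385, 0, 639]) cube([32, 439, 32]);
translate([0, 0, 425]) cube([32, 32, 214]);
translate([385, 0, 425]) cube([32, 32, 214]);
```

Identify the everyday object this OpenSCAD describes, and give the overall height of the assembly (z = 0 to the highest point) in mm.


A chair. The overall height is 922 mm.

A slab on four corner posts with a tall panel at the back — a chair. The seat slab sits at z = 404 with thickness 21, and the 497 mm backrest starts at the seat top, so the overall height is 404 + 21 + 497 = 922 mm.


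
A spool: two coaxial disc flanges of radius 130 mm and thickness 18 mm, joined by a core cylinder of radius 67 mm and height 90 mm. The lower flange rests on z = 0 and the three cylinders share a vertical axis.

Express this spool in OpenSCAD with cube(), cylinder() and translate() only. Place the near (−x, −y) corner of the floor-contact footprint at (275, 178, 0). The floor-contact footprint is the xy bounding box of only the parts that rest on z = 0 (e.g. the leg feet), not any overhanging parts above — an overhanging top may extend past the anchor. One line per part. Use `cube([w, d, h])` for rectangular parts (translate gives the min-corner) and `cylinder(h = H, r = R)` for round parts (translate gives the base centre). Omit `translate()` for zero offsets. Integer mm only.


translate([405, 308, 0]) cylinder(h = 18, r = 130);
translate([405, 308, 18]) cylinder(h = 90, r = 67);
translate([405, 308, 108]) cylinder(h = 18, r = 130);


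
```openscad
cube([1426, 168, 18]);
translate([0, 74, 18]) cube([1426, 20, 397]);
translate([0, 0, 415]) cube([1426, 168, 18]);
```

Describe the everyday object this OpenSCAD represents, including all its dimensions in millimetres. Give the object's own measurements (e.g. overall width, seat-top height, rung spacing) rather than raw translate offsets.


An I-beam lying along x, 1426 mm long. Overall section height 433 mm. Two flanges 168 mm wide (y) and 18 mm thick, one on the floor and one at the top; a web 20 mm thick runs between them, centred on the flange width.


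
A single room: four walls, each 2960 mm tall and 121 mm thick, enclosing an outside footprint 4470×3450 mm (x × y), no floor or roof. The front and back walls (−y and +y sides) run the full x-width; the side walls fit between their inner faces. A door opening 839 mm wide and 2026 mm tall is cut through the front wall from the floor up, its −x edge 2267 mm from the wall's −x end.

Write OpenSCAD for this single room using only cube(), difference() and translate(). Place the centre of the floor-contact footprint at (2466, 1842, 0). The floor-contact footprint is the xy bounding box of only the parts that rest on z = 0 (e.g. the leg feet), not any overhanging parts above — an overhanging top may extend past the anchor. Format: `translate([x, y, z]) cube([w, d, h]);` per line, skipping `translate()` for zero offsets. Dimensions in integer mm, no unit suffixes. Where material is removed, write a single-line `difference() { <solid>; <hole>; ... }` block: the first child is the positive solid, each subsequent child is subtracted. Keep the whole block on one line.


difference() { translate([231, 117, 0]) cube([4470, 121, 2960]); translate([2498, 117, 0]) cube([839, 121, 2026]); }
translate([231, 3446, 0]) cube([4470, 121, 2960]);
translate([231, 238, 0]) cube([121, 3208, 2960]);
translate([4580, 238, 0]) cube([121, 3208, 2960]);


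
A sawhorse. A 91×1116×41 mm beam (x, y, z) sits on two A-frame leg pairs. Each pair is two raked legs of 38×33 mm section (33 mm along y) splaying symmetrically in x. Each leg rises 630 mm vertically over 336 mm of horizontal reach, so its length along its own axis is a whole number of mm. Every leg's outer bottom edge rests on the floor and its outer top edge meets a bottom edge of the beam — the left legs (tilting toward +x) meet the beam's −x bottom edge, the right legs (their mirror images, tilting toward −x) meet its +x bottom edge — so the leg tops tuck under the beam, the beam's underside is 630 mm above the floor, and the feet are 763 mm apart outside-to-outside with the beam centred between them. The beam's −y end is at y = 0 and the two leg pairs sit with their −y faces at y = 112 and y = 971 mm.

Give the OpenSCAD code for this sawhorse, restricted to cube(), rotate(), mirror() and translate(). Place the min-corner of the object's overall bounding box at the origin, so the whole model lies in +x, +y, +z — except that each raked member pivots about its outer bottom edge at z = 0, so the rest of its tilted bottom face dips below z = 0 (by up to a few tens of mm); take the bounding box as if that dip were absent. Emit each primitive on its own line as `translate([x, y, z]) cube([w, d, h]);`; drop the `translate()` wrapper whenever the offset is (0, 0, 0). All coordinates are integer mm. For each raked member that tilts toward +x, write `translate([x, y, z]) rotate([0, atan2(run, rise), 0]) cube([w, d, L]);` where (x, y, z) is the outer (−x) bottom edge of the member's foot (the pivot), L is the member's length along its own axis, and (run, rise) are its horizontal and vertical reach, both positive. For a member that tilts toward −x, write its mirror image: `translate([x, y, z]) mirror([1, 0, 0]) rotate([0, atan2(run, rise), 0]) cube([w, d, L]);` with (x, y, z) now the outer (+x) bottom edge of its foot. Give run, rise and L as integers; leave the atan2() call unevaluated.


translate([336, 0, 630]) cube([91, 1116, 41]);
translate([0, 112, 0]) rotate([0, atan2(336, 630), 0]) cube([38, 33, 714]);
translate([763, 112, 0]) mirror([1, 0, 0]) rotate([0, atan2(336, 630), 0]) cube([38, 33, 714]);
translate([0, 971, 0]) rotate([0, atan2(336, 630), 0]) cube([38, 33, 714]);
translate([763, 971, 0]) mirror([1, 0, 0]) rotate([0, atan2(336, 630), 0]) cube([38, 33, 714]);


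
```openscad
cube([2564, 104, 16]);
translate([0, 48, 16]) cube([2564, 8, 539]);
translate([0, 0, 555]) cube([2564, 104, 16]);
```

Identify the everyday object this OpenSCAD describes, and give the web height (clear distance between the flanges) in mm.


An I-beam. The web height is 539 mm.

Two wide flanges with a thin centred web — an I-beam. Overall 571 mm minus two 16 mm flanges gives a web of 571 − 2·16 = 539 mm.


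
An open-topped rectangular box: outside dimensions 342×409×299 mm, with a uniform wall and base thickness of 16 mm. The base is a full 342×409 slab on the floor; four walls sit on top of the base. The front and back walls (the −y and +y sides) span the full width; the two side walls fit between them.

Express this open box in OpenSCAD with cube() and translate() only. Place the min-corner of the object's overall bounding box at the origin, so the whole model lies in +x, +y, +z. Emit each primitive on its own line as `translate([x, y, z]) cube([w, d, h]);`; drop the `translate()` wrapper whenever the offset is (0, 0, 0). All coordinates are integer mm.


cube([342, 409, 16]);
translate([0, 0, 16]) cube([342, 16, 283]);
translate([0, 393, 16]) cube([342, 16, 283]);
translate([0, 16, 16]) cube([16, 377, 283]);
translate([326, 16, 16]) cube([16, 377, 283]);


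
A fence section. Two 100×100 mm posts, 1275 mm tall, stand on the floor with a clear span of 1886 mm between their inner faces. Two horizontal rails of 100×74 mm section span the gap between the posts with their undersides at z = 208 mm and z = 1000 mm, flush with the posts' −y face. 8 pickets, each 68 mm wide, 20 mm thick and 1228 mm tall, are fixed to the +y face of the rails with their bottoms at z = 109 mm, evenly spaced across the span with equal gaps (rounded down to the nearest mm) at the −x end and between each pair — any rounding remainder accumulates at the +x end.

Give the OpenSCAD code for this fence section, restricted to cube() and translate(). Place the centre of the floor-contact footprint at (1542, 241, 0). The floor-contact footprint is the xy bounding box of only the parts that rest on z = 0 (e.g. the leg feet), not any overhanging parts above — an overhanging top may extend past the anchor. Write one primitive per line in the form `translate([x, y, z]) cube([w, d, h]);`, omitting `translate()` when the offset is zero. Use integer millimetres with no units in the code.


translate([499, 191, 0]) cube([100, 100, 1275]);
translate([2485, 191, 0]) cube([100, 100, 1275]);
translate([599, 191, 208]) cube([1886, 100, 74]);
translate([599, 191, 1000]) cube([1886, 100, 74]);
translate([748, 291, 109]) cube([68, 20, 1228]);
translate([965, 291, 109]) cube([68, 20, 1228]);
translate([1182, 291, 109]) cube([68, 20, 1228]);
translate([1399, 291, 109]) cube([68, 20, 1228]);
translate([1616, 291, 109]) cube([68, 20, 1228]);
translate([1833, 291, 109]) cube([68, 20, 1228]);
translate([2050, 291, 109]) cube([68, 20, 1228]);
translate([2267, 291, 109]) cube([68, 20, 1228]);


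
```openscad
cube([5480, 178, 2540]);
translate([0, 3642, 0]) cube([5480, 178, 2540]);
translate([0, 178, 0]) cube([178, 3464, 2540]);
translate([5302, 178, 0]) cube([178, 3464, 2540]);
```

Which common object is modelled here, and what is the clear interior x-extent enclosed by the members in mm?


A house (or room) frame. The interior width is 5124 mm.

Four 2540 mm walls enclosing a rectangle with no floor or roof — a room or house frame. Outside width is 5480 mm and wall thickness is 178 mm, so the interior width is 5480 − 2 × 178 = 5124 mm.


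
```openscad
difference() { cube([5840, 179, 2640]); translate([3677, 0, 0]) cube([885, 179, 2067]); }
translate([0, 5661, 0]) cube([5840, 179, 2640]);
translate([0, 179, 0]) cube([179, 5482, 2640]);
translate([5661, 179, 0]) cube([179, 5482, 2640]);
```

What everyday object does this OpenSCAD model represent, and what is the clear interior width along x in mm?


A single room. The interior width is 5482 mm.

Four walls enclosing a rectangle with a door in the front wall — a room. Outside width 5840 minus two 179 mm walls gives 5482 mm.


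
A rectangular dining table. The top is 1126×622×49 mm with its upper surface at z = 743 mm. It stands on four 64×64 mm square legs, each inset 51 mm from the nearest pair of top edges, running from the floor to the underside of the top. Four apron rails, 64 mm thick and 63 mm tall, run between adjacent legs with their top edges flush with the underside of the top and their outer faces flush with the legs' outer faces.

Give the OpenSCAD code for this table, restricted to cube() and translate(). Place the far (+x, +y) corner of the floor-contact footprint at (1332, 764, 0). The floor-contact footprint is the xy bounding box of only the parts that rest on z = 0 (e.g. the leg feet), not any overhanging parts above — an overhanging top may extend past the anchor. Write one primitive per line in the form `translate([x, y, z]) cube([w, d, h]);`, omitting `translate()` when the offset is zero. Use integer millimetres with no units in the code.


translate([257, 193, 694]) cube([1126, 622, 49]);
translate([308, 244, 0]) cube([64, 64, 694]);
translate([1268, 244, 0]) cube([64, 64, 694]);
translate([308, 700, 0]) cube([64, 64, 694]);
translate([1268, 700, 0]) cube([64, 64, 694]);
translate([372, 244, 631]) cube([896, 64, 63]);
translate([372, 700, 631]) cube([896, 64, 63]);
translate([308, 308, 631]) cube([64, 392, 63]);
translate([1268, 308, 631]) cube([64, 392, 63]);


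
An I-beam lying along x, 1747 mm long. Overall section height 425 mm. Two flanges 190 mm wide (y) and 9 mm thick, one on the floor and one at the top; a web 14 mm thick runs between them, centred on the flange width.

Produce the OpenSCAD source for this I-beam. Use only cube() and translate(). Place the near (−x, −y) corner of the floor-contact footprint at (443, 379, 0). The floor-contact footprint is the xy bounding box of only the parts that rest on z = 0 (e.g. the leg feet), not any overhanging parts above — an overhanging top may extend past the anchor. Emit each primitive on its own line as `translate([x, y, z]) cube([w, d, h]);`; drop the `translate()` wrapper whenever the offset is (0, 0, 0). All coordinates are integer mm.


translate([443, 379, 0]) cube([1747, 190, 9]);
translate([443, 467, 9]) cube([1747, 14, 407]);
translate([443, 379, 416]) cube([1747, 190, 9]);


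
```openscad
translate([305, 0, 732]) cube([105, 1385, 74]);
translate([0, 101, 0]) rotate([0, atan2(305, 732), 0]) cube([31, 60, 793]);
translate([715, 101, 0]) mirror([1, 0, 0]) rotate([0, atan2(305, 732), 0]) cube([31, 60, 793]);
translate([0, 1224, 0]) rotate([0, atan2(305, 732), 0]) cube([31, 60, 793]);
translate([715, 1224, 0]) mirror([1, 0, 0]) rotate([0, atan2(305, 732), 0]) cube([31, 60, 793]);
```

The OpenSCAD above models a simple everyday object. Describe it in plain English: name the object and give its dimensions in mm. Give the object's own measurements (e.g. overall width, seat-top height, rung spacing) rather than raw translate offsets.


A sawhorse. A 105×1385×74 mm beam (x, y, z) sits on two A-frame leg pairs. Each pair is two raked legs of 31×60 mm section (60 mm along y) splaying symmetrically in x. Each leg rises 732 mm vertically over 305 mm of horizontal reach and is 793 mm long along its own axis. Every leg's outer bottom edge rests on the floor and its outer top edge meets a bottom edge of the beam — the left legs (tilting toward +x) meet the beam's −x bottom edge, the right legs (their mirror images, tilting toward −x) meet its +x bottom edge — so the leg tops tuck under the beam, the beam's underside is 732 mm above the floor, and the feet are 715 mm apart outside-to-outside with the beam centred between them. The two leg pairs are set in 101 mm from either end of the beam.


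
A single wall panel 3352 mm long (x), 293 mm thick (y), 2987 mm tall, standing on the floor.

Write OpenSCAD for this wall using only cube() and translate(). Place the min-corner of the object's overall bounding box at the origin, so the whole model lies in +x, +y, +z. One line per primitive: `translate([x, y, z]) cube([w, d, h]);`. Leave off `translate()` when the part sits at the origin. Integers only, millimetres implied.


cube([3352, 293, 2987]);


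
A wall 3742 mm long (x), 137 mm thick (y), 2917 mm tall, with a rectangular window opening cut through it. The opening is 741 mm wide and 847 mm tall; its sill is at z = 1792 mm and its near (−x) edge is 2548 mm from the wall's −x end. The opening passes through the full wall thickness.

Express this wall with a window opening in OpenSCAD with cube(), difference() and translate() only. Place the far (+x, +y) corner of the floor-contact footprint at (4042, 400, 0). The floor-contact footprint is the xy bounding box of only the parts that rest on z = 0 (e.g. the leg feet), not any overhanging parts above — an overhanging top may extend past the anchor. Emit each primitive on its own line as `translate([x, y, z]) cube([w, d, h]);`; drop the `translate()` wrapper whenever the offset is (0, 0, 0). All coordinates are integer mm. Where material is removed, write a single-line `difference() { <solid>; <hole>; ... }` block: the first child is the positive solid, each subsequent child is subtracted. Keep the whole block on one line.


difference() { translate([300, 263, 0]) cube([3742, 137, 2917]); translate([2848, 263, 1792]) cube([741, 137, 847]); }


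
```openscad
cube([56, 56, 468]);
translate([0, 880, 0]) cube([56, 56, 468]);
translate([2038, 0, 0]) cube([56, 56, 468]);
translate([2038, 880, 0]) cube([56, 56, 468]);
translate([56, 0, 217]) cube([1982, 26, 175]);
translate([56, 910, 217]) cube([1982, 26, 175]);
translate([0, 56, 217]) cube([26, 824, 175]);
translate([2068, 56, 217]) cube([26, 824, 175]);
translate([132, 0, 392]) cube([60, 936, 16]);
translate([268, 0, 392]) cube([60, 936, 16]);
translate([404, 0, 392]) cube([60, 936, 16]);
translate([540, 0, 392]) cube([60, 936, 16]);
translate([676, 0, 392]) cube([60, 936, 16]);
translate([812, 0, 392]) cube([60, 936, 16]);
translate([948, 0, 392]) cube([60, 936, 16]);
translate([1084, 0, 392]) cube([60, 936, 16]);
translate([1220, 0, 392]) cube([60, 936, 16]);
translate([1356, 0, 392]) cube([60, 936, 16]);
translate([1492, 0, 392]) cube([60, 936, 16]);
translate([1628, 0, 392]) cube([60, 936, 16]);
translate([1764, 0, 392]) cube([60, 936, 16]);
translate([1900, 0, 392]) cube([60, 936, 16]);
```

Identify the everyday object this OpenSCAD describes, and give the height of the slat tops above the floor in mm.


A bed frame. The slat-top height is 408 mm.

Four posts, four rails, and a row of slats — a bed frame. Slats sit on the rails at z = 217 + 175 = 392; with slat thickness 16, the top is 408 mm.


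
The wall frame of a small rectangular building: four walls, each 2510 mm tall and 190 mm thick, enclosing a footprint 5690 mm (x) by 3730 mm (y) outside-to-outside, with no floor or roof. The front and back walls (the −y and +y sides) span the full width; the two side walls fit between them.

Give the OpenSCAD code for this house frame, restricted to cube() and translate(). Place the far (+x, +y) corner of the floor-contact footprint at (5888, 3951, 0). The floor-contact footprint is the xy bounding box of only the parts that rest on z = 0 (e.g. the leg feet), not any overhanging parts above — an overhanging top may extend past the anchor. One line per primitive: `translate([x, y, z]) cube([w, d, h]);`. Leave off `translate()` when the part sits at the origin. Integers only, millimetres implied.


translate([198, 221, 0]) cube([5690, 190, 2510]);
translate([198, 3761, 0]) cube([5690, 190, 2510]);
translate([198, 411, 0]) cube([190, 3350, 2510]);
translate([5698, 411, 0]) cube([190, 3350, 2510]);


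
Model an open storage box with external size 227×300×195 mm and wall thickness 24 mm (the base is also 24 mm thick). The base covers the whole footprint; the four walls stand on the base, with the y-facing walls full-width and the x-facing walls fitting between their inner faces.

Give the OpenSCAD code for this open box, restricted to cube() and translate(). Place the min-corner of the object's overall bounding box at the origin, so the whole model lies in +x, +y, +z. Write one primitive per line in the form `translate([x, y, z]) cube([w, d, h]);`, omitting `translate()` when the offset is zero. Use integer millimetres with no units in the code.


cube([227, 300, 24]);
translate([0, 0, 24]) cube([227, 24, 171]);
translate([0, 276, 24]) cube([227, 24, 171]);
translate([0, 24, 24]) cube([24, 252, 171]);
translate([203, 24, 24]) cube([24, 252, 171]);


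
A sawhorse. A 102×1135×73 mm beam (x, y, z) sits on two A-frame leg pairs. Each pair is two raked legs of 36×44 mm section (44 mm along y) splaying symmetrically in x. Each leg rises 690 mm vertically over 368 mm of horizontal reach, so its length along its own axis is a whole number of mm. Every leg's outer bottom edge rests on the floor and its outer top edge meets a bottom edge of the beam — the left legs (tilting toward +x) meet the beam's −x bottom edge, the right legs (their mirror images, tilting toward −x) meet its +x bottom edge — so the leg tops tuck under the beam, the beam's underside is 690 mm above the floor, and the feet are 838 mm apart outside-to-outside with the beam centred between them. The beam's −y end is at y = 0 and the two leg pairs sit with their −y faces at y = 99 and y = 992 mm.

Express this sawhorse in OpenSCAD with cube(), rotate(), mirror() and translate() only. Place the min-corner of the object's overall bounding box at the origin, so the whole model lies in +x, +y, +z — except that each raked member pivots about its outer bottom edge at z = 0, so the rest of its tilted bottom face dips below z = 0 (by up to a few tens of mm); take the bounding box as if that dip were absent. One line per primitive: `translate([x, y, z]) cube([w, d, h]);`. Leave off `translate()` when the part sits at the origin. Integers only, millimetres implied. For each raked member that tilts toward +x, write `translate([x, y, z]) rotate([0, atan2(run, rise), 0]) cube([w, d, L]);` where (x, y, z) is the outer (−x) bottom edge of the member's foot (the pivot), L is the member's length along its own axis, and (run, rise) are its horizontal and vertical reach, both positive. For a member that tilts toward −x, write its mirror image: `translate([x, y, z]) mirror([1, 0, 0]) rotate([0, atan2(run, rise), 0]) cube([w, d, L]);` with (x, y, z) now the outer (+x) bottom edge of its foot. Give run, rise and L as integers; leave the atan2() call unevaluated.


translate([368, 0, 690]) cube([102, 1135, 73]);
translate([0, 99, 0]) rotate([0, atan2(368, 690), 0]) cube([36, 44, 782]);
translate([838, 99, 0]) mirror([1, 0, 0]) rotate([0, atan2(368, 690), 0]) cube([36, 44, 782]);
translate([0, 992, 0]) rotate([0, atan2(368, 690), 0]) cube([36, 44, 782]);
translate([838, 992, 0]) mirror([1, 0, 0]) rotate([0, atan2(368, 690), 0]) cube([36, 44, 782]);


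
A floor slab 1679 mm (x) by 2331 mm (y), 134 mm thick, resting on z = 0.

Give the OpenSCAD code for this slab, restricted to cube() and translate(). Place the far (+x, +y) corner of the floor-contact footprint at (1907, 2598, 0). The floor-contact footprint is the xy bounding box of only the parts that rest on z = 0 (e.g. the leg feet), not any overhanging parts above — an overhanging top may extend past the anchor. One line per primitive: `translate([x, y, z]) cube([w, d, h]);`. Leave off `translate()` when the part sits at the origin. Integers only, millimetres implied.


translate([228, 267, 0]) cube([1679, 2331, 134]);


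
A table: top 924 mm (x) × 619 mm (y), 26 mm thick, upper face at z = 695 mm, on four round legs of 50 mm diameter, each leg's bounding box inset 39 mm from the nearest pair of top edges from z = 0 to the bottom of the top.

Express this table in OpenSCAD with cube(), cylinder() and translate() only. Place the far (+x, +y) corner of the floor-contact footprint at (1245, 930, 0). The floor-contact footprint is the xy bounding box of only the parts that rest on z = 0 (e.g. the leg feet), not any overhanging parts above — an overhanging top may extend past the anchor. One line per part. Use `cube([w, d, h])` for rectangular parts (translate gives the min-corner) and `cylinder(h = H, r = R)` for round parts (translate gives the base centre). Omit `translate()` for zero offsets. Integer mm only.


// leg_h = 695 - 26 = 669
translate([360, 350, 669]) cube([924, 619, 26]);
translate([424, 414, 0]) cylinder(h = 669, r = 25);
translate([1220, 414, 0]) cylinder(h = 669, r = 25);
translate([424, 905, 0]) cylinder(h = 669, r = 25);
translate([1220, 905, 0]) cylinder(h = 669, r = 25);


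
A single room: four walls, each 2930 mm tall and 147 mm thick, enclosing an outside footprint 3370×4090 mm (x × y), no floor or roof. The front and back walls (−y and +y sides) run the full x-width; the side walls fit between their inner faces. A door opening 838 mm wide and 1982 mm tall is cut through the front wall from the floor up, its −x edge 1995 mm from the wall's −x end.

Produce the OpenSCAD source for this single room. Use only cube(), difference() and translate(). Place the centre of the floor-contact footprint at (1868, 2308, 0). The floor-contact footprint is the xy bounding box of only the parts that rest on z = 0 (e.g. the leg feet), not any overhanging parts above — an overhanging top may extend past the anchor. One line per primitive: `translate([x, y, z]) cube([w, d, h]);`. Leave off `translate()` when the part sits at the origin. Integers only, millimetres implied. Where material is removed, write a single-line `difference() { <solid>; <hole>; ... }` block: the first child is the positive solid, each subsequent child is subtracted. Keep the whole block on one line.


difference() { translate([183, 263, 0]) cube([3370, 147, 2930]); translate([2178, 263, 0]) cube([838, 147, 1982]); }
translate([183, 4206, 0]) cube([3370, 147, 2930]);
translate([183, 410, 0]) cube([147, 3796, 2930]);
translate([3406, 410, 0]) cube([147, 3796, 2930]);


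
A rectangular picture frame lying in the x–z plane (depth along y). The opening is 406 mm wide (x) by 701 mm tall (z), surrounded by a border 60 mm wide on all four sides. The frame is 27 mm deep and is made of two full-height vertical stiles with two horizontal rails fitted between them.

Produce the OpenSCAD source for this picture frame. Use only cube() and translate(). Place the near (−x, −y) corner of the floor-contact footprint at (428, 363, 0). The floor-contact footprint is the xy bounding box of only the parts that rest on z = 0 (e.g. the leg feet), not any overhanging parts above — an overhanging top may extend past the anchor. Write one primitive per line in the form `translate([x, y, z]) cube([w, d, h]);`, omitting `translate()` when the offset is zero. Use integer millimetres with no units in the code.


translate([428, 363, 0]) cube([60, 27, 821]);
translate([894, 363, 0]) cube([60, 27, 821]);
translate([488, 363, 0]) cube([406, 27, 60]);
translate([488, 363, 761]) cube([406, 27, 60]);


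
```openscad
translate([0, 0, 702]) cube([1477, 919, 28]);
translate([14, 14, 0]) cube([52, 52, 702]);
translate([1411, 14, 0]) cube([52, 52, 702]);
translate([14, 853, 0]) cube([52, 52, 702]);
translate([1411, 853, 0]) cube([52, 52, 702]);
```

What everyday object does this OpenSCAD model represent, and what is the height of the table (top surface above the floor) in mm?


A table. The table height is 730 mm.

A 1477×919×28 slab sits at z = 702 on four 52 mm square posts — a table. The top surface is at 702 + 28 = 730 mm.
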